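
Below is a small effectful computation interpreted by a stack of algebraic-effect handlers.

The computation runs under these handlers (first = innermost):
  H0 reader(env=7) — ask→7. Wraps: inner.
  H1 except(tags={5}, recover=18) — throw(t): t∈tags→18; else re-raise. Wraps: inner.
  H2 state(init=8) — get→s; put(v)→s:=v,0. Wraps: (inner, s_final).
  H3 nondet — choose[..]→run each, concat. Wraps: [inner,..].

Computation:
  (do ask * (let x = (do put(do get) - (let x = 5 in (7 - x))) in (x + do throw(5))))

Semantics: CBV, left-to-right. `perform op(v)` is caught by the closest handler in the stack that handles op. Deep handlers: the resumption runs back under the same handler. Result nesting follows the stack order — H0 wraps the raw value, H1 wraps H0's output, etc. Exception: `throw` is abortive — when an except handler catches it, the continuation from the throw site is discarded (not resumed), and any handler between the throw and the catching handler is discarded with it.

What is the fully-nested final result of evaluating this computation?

Answer: [(18, 8)]

Step-by-step:
ask @ H0 ⇒ 7
get @ H2 ⇒ 8
put(8) @ H2 ⇒ s:=8
throw(5) @ H1 caught ⇒ 18
H2 returns (18, 8)
H3 returns [(18, 8)]
= [(18, 8)]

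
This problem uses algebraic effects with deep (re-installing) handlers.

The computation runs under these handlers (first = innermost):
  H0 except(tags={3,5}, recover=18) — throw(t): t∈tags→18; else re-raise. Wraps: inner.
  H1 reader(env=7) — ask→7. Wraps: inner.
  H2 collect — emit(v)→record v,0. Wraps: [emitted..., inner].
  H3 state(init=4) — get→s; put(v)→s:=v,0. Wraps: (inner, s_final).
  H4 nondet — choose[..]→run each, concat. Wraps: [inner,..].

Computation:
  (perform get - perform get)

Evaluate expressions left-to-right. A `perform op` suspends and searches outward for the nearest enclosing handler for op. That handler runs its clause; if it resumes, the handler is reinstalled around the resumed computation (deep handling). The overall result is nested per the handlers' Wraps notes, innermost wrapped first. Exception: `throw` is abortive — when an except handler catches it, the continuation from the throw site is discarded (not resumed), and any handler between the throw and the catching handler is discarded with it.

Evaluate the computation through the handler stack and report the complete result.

Answer: [([0], 4)]

Evaluation trace:
get @ H3 ⇒ 4
get @ H3 ⇒ 4
H0 returns 0
H1 returns 0
H2 returns [0]
H3 returns ([0], 4)
H4 returns [([0], 4)]
= [([0], 4)]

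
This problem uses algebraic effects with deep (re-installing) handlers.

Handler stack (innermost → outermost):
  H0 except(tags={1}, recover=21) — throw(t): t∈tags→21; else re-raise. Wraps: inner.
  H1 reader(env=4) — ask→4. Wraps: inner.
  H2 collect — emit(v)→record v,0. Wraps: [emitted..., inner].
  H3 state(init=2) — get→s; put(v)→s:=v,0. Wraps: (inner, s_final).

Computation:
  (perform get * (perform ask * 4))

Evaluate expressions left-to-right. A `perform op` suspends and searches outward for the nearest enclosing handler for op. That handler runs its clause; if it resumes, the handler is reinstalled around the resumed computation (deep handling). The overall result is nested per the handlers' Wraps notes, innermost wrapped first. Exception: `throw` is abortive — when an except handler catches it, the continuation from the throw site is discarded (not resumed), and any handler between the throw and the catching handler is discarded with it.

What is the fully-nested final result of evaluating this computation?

Step-by-step:
get @ H3 ⇒ 2
ask @ H1 ⇒ 4
H0 returns 32
H1 returns 32
H2 returns [32]
H3 returns ([32], 2)
= ([32], 2)

Answer: ([32], 2)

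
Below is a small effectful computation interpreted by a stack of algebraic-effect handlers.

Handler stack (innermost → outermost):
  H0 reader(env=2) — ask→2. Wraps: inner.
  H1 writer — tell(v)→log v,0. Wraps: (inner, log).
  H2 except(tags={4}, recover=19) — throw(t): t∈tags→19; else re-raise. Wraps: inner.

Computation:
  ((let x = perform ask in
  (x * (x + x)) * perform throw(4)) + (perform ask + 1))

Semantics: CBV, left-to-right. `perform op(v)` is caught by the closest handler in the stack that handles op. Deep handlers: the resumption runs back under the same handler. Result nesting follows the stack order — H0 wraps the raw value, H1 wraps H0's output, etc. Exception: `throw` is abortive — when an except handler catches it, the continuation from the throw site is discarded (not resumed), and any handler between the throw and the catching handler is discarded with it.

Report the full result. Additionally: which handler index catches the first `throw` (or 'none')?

Answer: 19 ; first throw caught by: H2

Step-by-step:
ask @ H0 ⇒ 2
throw(4) @ H2 caught ⇒ 19
= 19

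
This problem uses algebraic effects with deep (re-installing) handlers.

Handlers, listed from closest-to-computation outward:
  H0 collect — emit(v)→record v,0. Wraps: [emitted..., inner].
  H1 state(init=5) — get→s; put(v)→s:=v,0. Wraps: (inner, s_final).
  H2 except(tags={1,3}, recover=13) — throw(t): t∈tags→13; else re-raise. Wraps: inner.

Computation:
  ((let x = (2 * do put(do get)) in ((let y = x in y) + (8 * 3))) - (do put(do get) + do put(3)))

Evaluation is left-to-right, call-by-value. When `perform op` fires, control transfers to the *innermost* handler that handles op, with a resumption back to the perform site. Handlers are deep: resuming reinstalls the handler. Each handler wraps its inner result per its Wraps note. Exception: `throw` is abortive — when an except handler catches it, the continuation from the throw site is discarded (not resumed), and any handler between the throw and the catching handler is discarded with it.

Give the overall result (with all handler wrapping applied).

Answer: ([24], 3)

Working:
get @ H1 ⇒ 5
put(5) @ H1 ⇒ s:=5
get @ H1 ⇒ 5
put(5) @ H1 ⇒ s:=5
put(3) @ H1 ⇒ s:=3
H0 returns [24]
H1 returns ([24], 3)
H2 returns ([24], 3)
= ([24], 3)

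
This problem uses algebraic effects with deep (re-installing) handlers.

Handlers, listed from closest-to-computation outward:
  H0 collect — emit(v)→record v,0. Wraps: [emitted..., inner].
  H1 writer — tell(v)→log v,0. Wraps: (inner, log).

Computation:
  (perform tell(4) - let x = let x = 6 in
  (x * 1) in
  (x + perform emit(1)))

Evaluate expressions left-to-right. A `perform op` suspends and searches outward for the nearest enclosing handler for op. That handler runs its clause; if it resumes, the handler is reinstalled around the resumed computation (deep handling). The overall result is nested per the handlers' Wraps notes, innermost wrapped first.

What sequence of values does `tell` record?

Evaluation trace:
tell(4) @ H1 ⇒ log+=4
emit(1) @ H0 ⇒ out+=1
H0 returns [1, -6]
H1 returns ([1, -6], (4))
= ([1, -6], (4))

Answer: (4)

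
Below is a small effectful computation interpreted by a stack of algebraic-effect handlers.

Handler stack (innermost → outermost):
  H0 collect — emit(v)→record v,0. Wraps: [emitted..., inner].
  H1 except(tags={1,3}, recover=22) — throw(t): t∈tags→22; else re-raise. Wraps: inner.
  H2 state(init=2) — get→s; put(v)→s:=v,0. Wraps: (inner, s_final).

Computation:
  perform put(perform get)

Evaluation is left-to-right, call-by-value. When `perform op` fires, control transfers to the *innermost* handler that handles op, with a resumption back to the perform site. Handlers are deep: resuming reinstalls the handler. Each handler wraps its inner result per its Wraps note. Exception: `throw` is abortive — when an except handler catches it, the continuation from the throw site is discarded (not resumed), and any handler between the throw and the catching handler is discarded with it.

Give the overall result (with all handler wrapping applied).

Answer: ([0], 2)

Evaluation trace:
get @ H2 ⇒ 2
put(2) @ H2 ⇒ s:=2
H0 returns [0]
H1 returns [0]
H2 returns ([0], 2)
= ([0], 2)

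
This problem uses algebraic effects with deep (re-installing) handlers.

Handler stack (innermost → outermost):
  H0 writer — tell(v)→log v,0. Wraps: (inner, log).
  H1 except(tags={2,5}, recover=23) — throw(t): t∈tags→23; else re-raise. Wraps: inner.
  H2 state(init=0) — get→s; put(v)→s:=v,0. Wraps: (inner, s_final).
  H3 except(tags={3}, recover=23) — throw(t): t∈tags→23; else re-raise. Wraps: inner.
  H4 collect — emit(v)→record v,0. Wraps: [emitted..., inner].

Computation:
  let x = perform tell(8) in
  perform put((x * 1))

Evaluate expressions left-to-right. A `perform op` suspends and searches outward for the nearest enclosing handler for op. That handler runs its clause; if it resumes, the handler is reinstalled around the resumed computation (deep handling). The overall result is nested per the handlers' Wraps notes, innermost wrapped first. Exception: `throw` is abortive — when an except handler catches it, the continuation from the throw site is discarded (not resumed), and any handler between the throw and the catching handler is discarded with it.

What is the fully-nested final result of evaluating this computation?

Answer: [((0, (8)), 0)]

Evaluation trace:
tell(8) @ H0 ⇒ log+=8
put(0) @ H2 ⇒ s:=0
H0 returns (0, (8))
H1 returns (0, (8))
H2 returns ((0, (8)), 0)
H3 returns ((0, (8)), 0)
H4 returns [((0, (8)), 0)]
= [((0, (8)), 0)]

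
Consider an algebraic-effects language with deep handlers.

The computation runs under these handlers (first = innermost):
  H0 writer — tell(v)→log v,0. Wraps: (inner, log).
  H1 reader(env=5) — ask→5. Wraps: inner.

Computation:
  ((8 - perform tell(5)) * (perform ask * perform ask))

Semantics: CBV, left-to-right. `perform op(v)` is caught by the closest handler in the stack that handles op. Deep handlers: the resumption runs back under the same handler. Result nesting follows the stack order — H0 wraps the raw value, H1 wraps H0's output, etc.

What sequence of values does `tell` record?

Evaluation trace:
tell(5) @ H0 ⇒ log+=5
ask @ H1 ⇒ 5
ask @ H1 ⇒ 5
H0 returns (200, (5))
H1 returns (200, (5))
= (200, (5))

Answer: (5)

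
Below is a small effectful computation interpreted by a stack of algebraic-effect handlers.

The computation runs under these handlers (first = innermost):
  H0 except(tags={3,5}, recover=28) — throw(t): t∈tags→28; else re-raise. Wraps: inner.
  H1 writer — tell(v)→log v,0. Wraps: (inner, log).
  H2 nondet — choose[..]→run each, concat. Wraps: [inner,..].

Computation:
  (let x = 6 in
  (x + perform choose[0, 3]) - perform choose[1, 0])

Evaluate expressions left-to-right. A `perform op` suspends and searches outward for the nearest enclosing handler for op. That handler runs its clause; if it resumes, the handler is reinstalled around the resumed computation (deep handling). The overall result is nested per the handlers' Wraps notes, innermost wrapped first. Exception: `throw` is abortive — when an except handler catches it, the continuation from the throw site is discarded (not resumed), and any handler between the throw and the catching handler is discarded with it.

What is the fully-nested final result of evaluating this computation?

Answer: [(5, ()), (6, ()), (8, ()), (9, ())]

Evaluation trace:
choose[0, 3] @ H2
  branch[0] choose=0:
    choose[1, 0] @ H2
      branch[0] choose=1:
        H0 returns 5
        H1 returns (5, ())
        H2 returns [(5, ())]
      branch[1] choose=0:
        H0 returns 6
        H1 returns (6, ())
        H2 returns [(6, ())]
  branch[1] choose=3:
    choose[1, 0] @ H2
      branch[0] choose=1:
        H0 returns 8
        H1 returns (8, ())
        H2 returns [(8, ())]
      branch[1] choose=0:
        H0 returns 9
        H1 returns (9, ())
        H2 returns [(9, ())]
= [(5, ()), (6, ()), (8, ()), (9, ())]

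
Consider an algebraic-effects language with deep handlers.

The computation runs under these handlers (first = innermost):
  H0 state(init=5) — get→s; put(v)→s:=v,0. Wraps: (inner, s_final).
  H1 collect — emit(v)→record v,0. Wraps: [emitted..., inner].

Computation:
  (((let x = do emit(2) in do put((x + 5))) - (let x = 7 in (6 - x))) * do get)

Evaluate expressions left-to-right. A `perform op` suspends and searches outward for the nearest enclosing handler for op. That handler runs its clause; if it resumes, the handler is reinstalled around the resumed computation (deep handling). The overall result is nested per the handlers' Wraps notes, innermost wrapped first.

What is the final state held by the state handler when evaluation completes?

Step-by-step:
emit(2) @ H1 ⇒ out+=2
put(5) @ H0 ⇒ s:=5
get @ H0 ⇒ 5
H0 returns (5, 5)
H1 returns [2, (5, 5)]
= [2, (5, 5)]

Answer: 5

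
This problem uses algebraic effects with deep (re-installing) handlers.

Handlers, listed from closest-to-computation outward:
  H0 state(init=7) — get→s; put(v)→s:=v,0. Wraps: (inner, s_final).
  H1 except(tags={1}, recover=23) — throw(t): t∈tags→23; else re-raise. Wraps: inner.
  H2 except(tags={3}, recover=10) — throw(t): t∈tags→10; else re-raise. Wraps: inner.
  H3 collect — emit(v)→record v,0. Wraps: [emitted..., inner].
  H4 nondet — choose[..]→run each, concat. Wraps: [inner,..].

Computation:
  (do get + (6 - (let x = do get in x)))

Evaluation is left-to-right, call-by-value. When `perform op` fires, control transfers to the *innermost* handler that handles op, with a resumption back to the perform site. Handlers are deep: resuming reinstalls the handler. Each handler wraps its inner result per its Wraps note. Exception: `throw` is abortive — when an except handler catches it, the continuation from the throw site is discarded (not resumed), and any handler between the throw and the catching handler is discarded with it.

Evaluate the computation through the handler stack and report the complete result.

Working:
get @ H0 ⇒ 7
get @ H0 ⇒ 7
H0 returns (6, 7)
H1 returns (6, 7)
H2 returns (6, 7)
H3 returns [(6, 7)]
H4 returns [[(6, 7)]]
= [[(6, 7)]]

Answer: [[(6, 7)]]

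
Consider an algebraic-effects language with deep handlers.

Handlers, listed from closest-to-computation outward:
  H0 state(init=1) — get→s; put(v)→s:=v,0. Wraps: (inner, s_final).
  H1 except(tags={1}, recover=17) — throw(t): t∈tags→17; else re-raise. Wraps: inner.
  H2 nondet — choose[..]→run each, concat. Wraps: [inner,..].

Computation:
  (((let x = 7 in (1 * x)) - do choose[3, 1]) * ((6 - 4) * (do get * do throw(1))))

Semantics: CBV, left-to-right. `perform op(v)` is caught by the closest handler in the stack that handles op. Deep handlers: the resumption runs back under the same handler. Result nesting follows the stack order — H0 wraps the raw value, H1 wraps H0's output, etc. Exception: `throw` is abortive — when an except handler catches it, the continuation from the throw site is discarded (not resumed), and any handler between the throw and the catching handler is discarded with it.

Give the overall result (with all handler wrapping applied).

Evaluation trace:
choose[3, 1] @ H2
  branch[0] choose=3:
    get @ H0 ⇒ 1
    throw(1) @ H1 caught ⇒ 17
    H2 returns [17]
  branch[1] choose=1:
    get @ H0 ⇒ 1
    throw(1) @ H1 caught ⇒ 17
    H2 returns [17]
= [17, 17]

Answer: [17, 17]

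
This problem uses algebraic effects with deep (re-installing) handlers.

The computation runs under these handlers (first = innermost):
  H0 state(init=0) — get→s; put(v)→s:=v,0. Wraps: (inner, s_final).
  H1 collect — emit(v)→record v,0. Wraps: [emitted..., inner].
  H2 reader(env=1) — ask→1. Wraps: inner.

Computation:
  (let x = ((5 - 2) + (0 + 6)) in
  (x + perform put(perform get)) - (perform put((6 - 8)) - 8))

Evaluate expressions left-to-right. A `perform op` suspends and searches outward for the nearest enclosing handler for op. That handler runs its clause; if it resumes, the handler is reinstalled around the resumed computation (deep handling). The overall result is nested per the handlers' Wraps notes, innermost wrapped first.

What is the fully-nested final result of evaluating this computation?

Working:
get @ H0 ⇒ 0
put(0) @ H0 ⇒ s:=0
put(-2) @ H0 ⇒ s:=-2
H0 returns (17, -2)
H1 returns [(17, -2)]
H2 returns [(17, -2)]
= [(17, -2)]

Answer: [(17, -2)]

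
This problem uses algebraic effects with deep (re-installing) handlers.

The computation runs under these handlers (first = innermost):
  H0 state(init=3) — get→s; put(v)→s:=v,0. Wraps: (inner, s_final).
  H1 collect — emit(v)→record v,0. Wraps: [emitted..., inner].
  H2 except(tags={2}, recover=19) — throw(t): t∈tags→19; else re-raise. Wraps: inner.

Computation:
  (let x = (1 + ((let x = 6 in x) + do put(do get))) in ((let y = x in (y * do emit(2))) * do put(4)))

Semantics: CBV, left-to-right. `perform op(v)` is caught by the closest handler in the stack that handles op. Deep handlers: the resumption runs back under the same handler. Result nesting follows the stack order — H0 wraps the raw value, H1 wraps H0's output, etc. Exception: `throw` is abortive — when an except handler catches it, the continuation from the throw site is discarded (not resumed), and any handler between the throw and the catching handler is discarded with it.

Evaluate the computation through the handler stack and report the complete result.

Answer: [2, (0, 4)]

Step-by-step:
get @ H0 ⇒ 3
put(3) @ H0 ⇒ s:=3
emit(2) @ H1 ⇒ out+=2
put(4) @ H0 ⇒ s:=4
H0 returns (0, 4)
H1 returns [2, (0, 4)]
H2 returns [2, (0, 4)]
= [2, (0, 4)]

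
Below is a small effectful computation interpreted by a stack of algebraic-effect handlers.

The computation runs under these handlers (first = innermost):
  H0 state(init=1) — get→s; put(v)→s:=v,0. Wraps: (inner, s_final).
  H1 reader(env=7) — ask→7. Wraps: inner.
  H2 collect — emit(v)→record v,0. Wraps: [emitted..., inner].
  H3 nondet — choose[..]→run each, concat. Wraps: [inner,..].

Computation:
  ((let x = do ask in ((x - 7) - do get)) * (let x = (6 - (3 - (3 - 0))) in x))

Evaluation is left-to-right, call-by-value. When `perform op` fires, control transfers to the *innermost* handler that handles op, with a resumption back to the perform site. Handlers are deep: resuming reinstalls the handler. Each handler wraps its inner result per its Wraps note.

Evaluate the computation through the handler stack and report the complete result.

Answer: [[(-6, 1)]]

Step-by-step:
ask @ H1 ⇒ 7
get @ H0 ⇒ 1
H0 returns (-6, 1)
H1 returns (-6, 1)
H2 returns [(-6, 1)]
H3 returns [[(-6, 1)]]
= [[(-6, 1)]]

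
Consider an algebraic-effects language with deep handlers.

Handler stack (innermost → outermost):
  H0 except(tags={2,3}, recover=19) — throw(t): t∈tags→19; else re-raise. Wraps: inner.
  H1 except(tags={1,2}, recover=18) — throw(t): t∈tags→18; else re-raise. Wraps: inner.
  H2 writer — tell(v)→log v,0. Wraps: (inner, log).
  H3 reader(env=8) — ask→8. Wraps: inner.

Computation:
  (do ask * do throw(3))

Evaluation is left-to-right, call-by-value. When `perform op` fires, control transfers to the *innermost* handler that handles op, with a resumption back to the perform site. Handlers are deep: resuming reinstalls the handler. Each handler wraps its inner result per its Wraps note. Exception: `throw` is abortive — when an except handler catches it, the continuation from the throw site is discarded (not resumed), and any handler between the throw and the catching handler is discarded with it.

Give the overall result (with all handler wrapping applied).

Step-by-step:
ask @ H3 ⇒ 8
throw(3) @ H0 caught ⇒ 19
H1 returns 19
H2 returns (19, ())
H3 returns (19, ())
= (19, ())

Answer: (19, ())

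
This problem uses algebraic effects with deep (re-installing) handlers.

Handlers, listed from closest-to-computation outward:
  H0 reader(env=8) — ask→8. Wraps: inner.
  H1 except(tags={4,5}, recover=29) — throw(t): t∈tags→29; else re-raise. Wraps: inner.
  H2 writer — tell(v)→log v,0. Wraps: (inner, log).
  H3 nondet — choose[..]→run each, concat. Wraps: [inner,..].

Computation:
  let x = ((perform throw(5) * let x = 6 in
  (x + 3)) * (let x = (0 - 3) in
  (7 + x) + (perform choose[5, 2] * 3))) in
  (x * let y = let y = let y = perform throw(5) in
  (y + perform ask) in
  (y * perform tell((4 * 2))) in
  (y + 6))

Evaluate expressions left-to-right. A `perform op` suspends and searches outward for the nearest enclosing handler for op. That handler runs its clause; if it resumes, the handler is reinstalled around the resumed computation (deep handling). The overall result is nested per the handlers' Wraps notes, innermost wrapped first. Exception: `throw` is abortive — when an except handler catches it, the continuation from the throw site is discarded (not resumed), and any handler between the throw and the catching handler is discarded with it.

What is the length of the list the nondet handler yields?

Answer: 1

Evaluation trace:
throw(5) @ H1 caught ⇒ 29
H2 returns (29, ())
H3 returns [(29, ())]
= [(29, ())]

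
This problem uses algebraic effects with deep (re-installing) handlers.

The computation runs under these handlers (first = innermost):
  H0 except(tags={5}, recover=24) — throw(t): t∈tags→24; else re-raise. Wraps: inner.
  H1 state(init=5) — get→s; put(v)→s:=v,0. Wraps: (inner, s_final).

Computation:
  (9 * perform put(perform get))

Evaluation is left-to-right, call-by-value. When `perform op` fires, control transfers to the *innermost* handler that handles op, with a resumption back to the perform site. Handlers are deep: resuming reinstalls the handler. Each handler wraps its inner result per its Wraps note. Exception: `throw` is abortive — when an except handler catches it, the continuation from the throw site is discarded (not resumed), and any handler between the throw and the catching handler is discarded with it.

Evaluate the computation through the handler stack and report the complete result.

Step-by-step:
get @ H1 ⇒ 5
put(5) @ H1 ⇒ s:=5
H0 returns 0
H1 returns (0, 5)
= (0, 5)

Answer: (0, 5)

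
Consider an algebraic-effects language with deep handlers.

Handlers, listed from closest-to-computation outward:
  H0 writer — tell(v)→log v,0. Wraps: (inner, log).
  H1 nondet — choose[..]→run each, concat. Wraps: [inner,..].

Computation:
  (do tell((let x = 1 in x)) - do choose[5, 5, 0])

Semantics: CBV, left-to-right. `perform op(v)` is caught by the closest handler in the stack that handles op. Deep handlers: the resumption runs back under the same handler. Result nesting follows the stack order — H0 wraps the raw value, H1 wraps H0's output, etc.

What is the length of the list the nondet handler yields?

Working:
tell(1) @ H0 ⇒ log+=1
choose[5, 5, 0] @ H1
  branch[0] choose=5:
    H0 returns (-5, (1))
    H1 returns [(-5, (1))]
  branch[1] choose=5:
    H0 returns (-5, (1))
    H1 returns [(-5, (1))]
  branch[2] choose=0:
    H0 returns (0, (1))
    H1 returns [(0, (1))]
= [(-5, (1)), (-5, (1)), (0, (1))]

Answer: 3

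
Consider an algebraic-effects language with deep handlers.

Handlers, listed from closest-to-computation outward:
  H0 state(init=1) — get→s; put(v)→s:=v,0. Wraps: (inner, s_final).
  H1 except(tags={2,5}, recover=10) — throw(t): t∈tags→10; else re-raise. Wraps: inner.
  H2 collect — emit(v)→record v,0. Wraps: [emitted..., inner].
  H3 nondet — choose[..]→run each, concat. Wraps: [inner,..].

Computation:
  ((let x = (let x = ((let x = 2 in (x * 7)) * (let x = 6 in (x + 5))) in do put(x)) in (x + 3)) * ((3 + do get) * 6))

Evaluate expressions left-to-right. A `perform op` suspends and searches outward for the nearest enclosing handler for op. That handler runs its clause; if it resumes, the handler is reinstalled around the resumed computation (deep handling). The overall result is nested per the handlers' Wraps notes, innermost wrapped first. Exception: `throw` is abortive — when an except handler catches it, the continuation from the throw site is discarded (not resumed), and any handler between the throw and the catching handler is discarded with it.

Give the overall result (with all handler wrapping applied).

Answer: [[(2826, 154)]]

Evaluation trace:
put(154) @ H0 ⇒ s:=154
get @ H0 ⇒ 154
H0 returns (2826, 154)
H1 returns (2826, 154)
H2 returns [(2826, 154)]
H3 returns [[(2826, 154)]]
= [[(2826, 154)]]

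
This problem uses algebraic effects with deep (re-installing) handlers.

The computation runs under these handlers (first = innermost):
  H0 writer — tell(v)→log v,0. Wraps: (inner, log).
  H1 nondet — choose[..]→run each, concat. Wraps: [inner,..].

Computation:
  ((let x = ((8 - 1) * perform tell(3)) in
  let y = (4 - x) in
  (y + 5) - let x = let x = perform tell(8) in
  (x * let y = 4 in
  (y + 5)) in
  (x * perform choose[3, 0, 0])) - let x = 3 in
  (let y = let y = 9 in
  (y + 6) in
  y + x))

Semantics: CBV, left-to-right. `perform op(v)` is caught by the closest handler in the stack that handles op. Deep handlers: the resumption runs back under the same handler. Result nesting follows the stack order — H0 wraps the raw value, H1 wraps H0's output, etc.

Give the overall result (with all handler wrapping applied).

Step-by-step:
tell(3) @ H0 ⇒ log+=3
tell(8) @ H0 ⇒ log+=8
choose[3, 0, 0] @ H1
  branch[0] choose=3:
    H0 returns (-9, (3, 8))
    H1 returns [(-9, (3, 8))]
  branch[1] choose=0:
    H0 returns (-9, (3, 8))
    H1 returns [(-9, (3, 8))]
  branch[2] choose=0:
    H0 returns (-9, (3, 8))
    H1 returns [(-9, (3, 8))]
= [(-9, (3, 8)), (-9, (3, 8)), (-9, (3, 8))]

Answer: [(-9, (3, 8)), (-9, (3, 8)), (-9, (3, 8))]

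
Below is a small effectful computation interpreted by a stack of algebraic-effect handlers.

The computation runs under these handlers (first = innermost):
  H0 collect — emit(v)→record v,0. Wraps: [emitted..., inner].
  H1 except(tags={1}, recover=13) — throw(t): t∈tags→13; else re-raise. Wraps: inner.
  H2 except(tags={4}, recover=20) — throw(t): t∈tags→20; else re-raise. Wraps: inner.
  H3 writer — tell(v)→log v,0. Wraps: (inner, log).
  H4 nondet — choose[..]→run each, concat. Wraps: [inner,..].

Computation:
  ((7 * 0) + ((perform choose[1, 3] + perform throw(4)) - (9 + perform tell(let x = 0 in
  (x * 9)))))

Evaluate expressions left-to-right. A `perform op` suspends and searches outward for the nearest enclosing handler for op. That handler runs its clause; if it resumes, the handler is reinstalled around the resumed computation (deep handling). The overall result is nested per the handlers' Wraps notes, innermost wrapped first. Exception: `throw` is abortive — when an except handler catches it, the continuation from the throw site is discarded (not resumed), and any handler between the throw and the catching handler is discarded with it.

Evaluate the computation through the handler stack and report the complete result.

Working:
choose[1, 3] @ H4
  branch[0] choose=1:
    throw(4) @ H1 re-raised
    throw(4) @ H2 caught ⇒ 20
    H3 returns (20, ())
    H4 returns [(20, ())]
  branch[1] choose=3:
    throw(4) @ H1 re-raised
    throw(4) @ H2 caught ⇒ 20
    H3 returns (20, ())
    H4 returns [(20, ())]
= [(20, ()), (20, ())]

Answer: [(20, ()), (20, ())]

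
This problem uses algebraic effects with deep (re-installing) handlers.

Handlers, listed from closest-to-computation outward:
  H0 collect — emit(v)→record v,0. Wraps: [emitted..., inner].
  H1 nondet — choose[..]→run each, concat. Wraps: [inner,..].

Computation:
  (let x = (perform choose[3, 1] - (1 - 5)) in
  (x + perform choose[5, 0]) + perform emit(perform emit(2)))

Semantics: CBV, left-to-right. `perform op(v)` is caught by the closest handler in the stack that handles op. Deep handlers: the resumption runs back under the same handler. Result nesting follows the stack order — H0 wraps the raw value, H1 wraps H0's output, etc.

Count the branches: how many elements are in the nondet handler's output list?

Answer: 4

Step-by-step:
choose[3, 1] @ H1
  branch[0] choose=3:
    choose[5, 0] @ H1
      branch[0] choose=5:
        emit(2) @ H0 ⇒ out+=2
        emit(0) @ H0 ⇒ out+=0
        H0 returns [2, 0, 12]
        H1 returns [[2, 0, 12]]
      branch[1] choose=0:
        emit(2) @ H0 ⇒ out+=2
        emit(0) @ H0 ⇒ out+=0
        H0 returns [2, 0, 7]
        H1 returns [[2, 0, 7]]
  branch[1] choose=1:
    choose[5, 0] @ H1
      branch[0] choose=5:
        emit(2) @ H0 ⇒ out+=2
        emit(0) @ H0 ⇒ out+=0
        H0 returns [2, 0, 10]
        H1 returns [[2, 0, 10]]
      branch[1] choose=0:
        emit(2) @ H0 ⇒ out+=2
        emit(0) @ H0 ⇒ out+=0
        H0 returns [2, 0, 5]
        H1 returns [[2, 0, 5]]
= [[2, 0, 12], [2, 0, 7], [2, 0, 10], [2, 0, 5]]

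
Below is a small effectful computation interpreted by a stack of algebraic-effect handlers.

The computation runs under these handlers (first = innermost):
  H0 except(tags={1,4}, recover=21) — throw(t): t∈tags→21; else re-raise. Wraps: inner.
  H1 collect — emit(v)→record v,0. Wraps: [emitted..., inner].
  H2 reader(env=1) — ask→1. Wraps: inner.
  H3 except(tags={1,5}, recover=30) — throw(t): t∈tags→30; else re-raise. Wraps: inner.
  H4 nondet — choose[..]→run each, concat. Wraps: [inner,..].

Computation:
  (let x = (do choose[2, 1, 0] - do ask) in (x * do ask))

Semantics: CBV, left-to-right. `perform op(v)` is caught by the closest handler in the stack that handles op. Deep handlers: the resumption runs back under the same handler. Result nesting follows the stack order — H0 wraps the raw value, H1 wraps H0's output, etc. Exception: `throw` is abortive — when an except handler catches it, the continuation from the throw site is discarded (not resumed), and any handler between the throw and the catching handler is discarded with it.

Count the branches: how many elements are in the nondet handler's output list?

Evaluation trace:
choose[2, 1, 0] @ H4
  branch[0] choose=2:
    ask @ H2 ⇒ 1
    ask @ H2 ⇒ 1
    H0 returns 1
    H1 returns [1]
    H2 returns [1]
    H3 returns [1]
    H4 returns [[1]]
  branch[1] choose=1:
    ask @ H2 ⇒ 1
    ask @ H2 ⇒ 1
    H0 returns 0
    H1 returns [0]
    H2 returns [0]
    H3 returns [0]
    H4 returns [[0]]
  branch[2] choose=0:
    ask @ H2 ⇒ 1
    ask @ H2 ⇒ 1
    H0 returns -1
    H1 returns [-1]
    H2 returns [-1]
    H3 returns [-1]
    H4 returns [[-1]]
= [[1], [0], [-1]]

Answer: 3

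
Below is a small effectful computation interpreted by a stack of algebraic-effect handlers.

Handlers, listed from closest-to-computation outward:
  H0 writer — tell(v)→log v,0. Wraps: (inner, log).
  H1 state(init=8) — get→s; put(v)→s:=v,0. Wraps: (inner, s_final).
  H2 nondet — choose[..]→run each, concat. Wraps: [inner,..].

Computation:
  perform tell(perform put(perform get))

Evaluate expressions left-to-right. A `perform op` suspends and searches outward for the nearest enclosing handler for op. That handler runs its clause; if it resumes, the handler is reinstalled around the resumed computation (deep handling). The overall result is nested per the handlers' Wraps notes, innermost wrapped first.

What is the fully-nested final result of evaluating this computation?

Evaluation trace:
get @ H1 ⇒ 8
put(8) @ H1 ⇒ s:=8
tell(0) @ H0 ⇒ log+=0
H0 returns (0, (0))
H1 returns ((0, (0)), 8)
H2 returns [((0, (0)), 8)]
= [((0, (0)), 8)]

Answer: [((0, (0)), 8)]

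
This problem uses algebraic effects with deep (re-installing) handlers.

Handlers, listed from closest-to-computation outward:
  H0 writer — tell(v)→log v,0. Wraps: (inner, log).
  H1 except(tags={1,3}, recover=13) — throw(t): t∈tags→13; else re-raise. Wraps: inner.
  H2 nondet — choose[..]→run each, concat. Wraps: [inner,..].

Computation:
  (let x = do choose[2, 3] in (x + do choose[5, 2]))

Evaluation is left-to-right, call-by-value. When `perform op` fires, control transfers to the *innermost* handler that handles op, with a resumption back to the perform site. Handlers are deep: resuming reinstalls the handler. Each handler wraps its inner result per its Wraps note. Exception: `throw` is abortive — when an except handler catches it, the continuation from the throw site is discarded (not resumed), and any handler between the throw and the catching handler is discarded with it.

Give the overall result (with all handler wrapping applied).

Working:
choose[2, 3] @ H2
  branch[0] choose=2:
    choose[5, 2] @ H2
      branch[0] choose=5:
        H0 returns (7, ())
        H1 returns (7, ())
        H2 returns [(7, ())]
      branch[1] choose=2:
        H0 returns (4, ())
        H1 returns (4, ())
        H2 returns [(4, ())]
  branch[1] choose=3:
    choose[5, 2] @ H2
      branch[0] choose=5:
        H0 returns (8, ())
        H1 returns (8, ())
        H2 returns [(8, ())]
      branch[1] choose=2:
        H0 returns (5, ())
        H1 returns (5, ())
        H2 returns [(5, ())]
= [(7, ()), (4, ()), (8, ()), (5, ())]

Answer: [(7, ()), (4, ()), (8, ()), (5, ())]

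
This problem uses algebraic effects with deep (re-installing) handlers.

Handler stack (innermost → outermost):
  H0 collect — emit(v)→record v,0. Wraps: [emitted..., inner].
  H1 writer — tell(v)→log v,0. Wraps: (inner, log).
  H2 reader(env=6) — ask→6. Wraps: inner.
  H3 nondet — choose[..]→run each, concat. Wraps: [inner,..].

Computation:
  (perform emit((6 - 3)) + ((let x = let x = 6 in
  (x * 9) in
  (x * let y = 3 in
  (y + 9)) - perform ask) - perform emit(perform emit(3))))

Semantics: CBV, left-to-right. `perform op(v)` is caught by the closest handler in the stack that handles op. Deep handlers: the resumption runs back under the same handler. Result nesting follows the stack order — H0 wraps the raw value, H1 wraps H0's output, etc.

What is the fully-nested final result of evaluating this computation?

Evaluation trace:
emit(3) @ H0 ⇒ out+=3
ask @ H2 ⇒ 6
emit(3) @ H0 ⇒ out+=3
emit(0) @ H0 ⇒ out+=0
H0 returns [3, 3, 0, 642]
H1 returns ([3, 3, 0, 642], ())
H2 returns ([3, 3, 0, 642], ())
H3 returns [([3, 3, 0, 642], ())]
= [([3, 3, 0, 642], ())]

Answer: [([3, 3, 0, 642], ())]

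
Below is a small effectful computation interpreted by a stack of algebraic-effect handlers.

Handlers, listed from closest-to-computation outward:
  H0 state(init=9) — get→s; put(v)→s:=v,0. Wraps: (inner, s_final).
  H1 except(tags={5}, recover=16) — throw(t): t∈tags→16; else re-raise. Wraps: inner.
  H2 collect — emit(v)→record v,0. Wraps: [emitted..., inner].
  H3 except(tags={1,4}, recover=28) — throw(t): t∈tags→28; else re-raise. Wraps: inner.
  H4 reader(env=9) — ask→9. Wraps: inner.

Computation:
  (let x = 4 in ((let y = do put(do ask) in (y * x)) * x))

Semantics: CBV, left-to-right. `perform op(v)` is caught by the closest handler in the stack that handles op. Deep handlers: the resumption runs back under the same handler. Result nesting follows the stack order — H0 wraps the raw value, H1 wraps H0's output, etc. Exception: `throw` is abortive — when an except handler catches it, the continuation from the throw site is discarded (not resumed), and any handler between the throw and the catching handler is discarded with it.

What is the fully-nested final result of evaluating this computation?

Answer: [(0, 9)]

Working:
ask @ H4 ⇒ 9
put(9) @ H0 ⇒ s:=9
H0 returns (0, 9)
H1 returns (0, 9)
H2 returns [(0, 9)]
H3 returns [(0, 9)]
H4 returns [(0, 9)]
= [(0, 9)]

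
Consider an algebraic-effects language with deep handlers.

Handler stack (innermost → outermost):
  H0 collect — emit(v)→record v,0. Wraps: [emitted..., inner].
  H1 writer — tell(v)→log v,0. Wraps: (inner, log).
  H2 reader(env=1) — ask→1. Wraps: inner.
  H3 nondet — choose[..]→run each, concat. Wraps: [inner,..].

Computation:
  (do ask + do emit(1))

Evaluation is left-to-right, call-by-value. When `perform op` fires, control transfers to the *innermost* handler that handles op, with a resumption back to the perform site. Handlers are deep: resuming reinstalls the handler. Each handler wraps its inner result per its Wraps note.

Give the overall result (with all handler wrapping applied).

Step-by-step:
ask @ H2 ⇒ 1
emit(1) @ H0 ⇒ out+=1
H0 returns [1, 1]
H1 returns ([1, 1], ())
H2 returns ([1, 1], ())
H3 returns [([1, 1], ())]
= [([1, 1], ())]

Answer: [([1, 1], ())]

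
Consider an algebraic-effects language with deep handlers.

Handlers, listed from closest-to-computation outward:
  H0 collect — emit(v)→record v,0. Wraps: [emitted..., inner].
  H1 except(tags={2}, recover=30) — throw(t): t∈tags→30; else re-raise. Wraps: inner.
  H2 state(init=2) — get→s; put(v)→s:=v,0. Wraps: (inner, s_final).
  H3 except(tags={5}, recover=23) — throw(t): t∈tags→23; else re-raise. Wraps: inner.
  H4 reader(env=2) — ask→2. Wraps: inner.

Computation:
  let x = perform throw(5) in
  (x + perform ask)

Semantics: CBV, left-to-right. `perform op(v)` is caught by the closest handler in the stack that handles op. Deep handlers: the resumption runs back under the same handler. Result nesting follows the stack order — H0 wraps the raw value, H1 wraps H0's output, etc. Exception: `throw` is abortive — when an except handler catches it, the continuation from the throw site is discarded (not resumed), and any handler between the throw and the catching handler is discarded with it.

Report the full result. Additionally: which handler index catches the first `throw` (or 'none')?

Step-by-step:
throw(5) @ H1 re-raised
throw(5) @ H3 caught ⇒ 23
H4 returns 23
= 23

Answer: 23 ; first throw caught by: H3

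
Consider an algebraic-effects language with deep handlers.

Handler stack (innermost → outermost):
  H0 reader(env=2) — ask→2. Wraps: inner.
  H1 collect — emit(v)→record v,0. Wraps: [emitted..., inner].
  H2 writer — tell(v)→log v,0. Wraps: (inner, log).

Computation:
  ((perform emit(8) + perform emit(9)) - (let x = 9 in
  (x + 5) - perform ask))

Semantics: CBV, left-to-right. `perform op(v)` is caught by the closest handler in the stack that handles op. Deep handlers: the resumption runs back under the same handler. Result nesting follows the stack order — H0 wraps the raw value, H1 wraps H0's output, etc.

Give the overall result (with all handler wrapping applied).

Answer: ([8, 9, -12], ())

Step-by-step:
emit(8) @ H1 ⇒ out+=8
emit(9) @ H1 ⇒ out+=9
ask @ H0 ⇒ 2
H0 returns -12
H1 returns [8, 9, -12]
H2 returns ([8, 9, -12], ())
= ([8, 9, -12], ())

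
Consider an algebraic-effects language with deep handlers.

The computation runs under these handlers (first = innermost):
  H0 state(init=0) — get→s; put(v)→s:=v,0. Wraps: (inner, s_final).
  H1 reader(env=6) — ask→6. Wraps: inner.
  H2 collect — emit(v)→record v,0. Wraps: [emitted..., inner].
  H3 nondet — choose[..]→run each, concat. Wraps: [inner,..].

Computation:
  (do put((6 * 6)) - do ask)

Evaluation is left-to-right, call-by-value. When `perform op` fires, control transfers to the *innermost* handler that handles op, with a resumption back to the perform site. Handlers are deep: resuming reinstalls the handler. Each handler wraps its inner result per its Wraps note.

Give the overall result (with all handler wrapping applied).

Working:
put(36) @ H0 ⇒ s:=36
ask @ H1 ⇒ 6
H0 returns (-6, 36)
H1 returns (-6, 36)
H2 returns [(-6, 36)]
H3 returns [[(-6, 36)]]
= [[(-6, 36)]]

Answer: [[(-6, 36)]]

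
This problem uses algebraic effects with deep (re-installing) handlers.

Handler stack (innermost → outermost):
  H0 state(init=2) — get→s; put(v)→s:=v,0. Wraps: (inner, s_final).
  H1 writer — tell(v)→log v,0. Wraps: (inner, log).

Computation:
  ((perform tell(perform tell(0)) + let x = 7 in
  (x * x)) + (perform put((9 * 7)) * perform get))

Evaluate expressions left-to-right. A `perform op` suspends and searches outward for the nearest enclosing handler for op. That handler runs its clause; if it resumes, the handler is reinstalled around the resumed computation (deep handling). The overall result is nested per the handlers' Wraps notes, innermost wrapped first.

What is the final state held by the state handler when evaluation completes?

Step-by-step:
tell(0) @ H1 ⇒ log+=0
tell(0) @ H1 ⇒ log+=0
put(63) @ H0 ⇒ s:=63
get @ H0 ⇒ 63
H0 returns (49, 63)
H1 returns ((49, 63), (0, 0))
= ((49, 63), (0, 0))

Answer: 63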